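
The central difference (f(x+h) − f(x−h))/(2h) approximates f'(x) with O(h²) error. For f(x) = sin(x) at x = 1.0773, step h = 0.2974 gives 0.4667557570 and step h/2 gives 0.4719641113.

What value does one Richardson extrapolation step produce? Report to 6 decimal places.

0.473700

Order 2 gives 2^r = 4 and 2^r − 1 = 3.
4·0.4719641113 = 1.8878564452; subtract 0.4667557570 → 1.4211006882
(4·0.4719641113 − 0.4667557570)/(4 − 1) = 0.4737002294
Shift from A(h/2): +0.0017361181.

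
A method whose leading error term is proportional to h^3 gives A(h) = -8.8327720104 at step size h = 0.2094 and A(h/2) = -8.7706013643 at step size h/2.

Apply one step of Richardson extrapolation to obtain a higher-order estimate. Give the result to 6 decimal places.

Leading term ∝ h^3; use weight 8 = 2^3.
Numerator 8 × A(h/2) − A(h) = 8 × (-8.7706013643) − (-8.8327720104) = -61.3320389040
Denominator 8 − 1 = 7.
Result: -8.7617198434

-8.761720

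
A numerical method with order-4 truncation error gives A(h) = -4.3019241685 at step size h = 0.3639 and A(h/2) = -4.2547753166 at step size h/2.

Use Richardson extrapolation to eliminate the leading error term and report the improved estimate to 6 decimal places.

Method order is 4; weight 2^4 = 16.
Difference of the inputs: -4.2547753166 − (-4.3019241685) = 0.0471488519
Divide by 2^4 − 1 = 15: 0.0471488519/15 = 0.0031432568
R = -4.2547753166 + 0.0031432568 = -4.2516320598

-4.251632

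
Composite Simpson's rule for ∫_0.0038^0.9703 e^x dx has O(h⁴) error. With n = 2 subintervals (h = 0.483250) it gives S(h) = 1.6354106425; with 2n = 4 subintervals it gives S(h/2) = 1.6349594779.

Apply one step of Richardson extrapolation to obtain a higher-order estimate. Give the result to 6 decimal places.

1.634929

r = 4, so 2^r = 16.
Weighted: 26.1593516464 − 1.6354106425 = 24.5239410039
Divide by 2^4 − 1 = 15.
24.5239410039 ÷ 15 = 1.6349294003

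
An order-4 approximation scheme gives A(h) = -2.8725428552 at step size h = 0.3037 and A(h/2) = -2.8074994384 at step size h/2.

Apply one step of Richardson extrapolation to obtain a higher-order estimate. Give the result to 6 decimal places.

-2.803163

The method has order 4: 2^4 = 16.
Numerator 16·A(h/2) − A(h) = 16·(-2.8074994384) − (-2.8725428552) = -42.0474481592
Divide by 2^4 − 1 = 15.
(-42.0474481592) ÷ 15 = -2.8031632106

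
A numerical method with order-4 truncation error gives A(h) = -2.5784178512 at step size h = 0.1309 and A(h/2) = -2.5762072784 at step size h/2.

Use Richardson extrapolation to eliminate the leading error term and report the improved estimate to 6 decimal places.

Order 4 gives 2^r = 16 and 2^r − 1 = 15.
16·(-2.5762072784) − (-2.5784178512) = -38.6408986032
Denominator 16 − 1 = 15.
Extrapolated: (-38.6408986032) / 15 = -2.5760599069
Shift from A(h/2): +0.0001473715.

-2.576060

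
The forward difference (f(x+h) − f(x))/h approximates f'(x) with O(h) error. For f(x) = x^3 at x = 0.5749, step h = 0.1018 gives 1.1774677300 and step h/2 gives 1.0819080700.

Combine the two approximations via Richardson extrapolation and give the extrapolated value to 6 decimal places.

0.986348

Leading term ∝ h^1; use weight 2 = 2^1.
Numerator 2 × A(h/2) − A(h) = 2 × 1.0819080700 − 1.1774677300 = 0.9863484100
(2 × 1.0819080700 − 1.1774677300)/(2 − 1) = 0.9863484100
Shift from A(h/2): −0.0955596600.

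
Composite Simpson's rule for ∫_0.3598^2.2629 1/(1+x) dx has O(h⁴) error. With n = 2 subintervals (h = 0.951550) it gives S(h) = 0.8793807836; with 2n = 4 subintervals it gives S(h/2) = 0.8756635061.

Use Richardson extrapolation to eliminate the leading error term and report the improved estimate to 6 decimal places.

Order 4 gives 2^r = 16 and 2^r − 1 = 15.
A(h/2) − A(h) = 0.8756635061 − 0.8793807836 = -0.0037172775
Divide by 2^4 − 1 = 15: (-0.0037172775)/15 = -0.0002478185
R = 0.8756635061 − 0.0002478185 = 0.8754156876

0.875416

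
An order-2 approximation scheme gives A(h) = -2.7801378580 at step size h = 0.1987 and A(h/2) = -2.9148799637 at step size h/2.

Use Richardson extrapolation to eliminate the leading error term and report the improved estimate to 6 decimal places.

r = 2: numerator weight 4, denominator 3.
Difference of the inputs: -2.9148799637 − (-2.7801378580) = -0.1347421057
Correction (A(h/2) − A(h))/(4 − 1) = (-0.1347421057)/3 = -0.0449140352
R = A(h/2) + (A(h/2) − A(h))/3 = -2.9148799637 − 0.0449140352 = -2.9597939989

-2.959794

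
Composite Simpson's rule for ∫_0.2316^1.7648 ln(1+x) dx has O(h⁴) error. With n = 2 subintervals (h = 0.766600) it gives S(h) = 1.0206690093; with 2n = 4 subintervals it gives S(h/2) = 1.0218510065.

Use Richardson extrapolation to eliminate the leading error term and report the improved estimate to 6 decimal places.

1.021930

Error is O(h^4); halving h shrinks it by 2^4 = 16.
16·1.0218510065 = 16.3496161040; subtract 1.0206690093 → 15.3289470947
15.3289470947 ÷ 15 = 1.0219298063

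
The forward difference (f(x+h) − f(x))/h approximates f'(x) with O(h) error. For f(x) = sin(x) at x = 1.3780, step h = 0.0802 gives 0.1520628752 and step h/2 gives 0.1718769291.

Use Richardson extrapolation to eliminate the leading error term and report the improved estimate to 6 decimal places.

Method order is 1; weight 2^1 = 2.
Top: 2(0.1718769291) − (0.1520628752) = 0.1916909830
Divide by 2^1 − 1 = 1.
Result: 0.1916909830
Gap between inputs: 1.981e-02; correction applied: +0.0198140539.

0.191691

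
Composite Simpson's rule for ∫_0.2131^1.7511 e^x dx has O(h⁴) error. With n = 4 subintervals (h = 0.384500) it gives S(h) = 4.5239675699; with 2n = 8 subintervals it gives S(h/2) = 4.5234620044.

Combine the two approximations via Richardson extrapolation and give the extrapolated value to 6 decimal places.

r = 4, so 2^r = 16.
Numerator 16*A(h/2) − A(h) = 16*4.5234620044 − 4.5239675699 = 67.8514245005
Divide by 2^4 − 1 = 15.
Result: 4.5234283000

4.523428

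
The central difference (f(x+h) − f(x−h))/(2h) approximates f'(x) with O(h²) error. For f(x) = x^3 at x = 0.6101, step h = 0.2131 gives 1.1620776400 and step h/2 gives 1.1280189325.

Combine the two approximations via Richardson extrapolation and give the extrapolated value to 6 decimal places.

With r = 2 the leading error scales as h^2, so the weight is 2^2 = 4.
Top: 4(1.1280189325) − (1.1620776400) = 3.3499980900
R = 3.3499980900/3 = 1.1166660300

1.116666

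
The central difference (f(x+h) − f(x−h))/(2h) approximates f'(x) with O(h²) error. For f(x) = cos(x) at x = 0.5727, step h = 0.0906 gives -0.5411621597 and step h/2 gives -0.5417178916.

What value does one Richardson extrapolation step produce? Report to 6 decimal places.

With r = 2 the leading error scales as h^2, so the weight is 2^2 = 4.
4*(-0.5417178916) − (-0.5411621597) = -1.6257094067
(4*(-0.5417178916) − (-0.5411621597))/(4 − 1) = -0.5419031356
Shift from A(h/2): −0.0001852440.

-0.541903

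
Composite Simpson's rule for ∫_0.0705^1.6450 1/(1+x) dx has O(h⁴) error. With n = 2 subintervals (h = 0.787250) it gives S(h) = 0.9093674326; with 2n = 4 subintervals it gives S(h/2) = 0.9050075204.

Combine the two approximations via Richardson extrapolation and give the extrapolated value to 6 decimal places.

Method order is 4; weight 2^4 = 16.
16×0.9050075204 = 14.4801203264; 14.4801203264 − 0.9093674326 = 13.5707528938
Divide by 2^4 − 1 = 15.
R = 13.5707528938/15 = 0.9047168596
Shift from A(h/2): −0.0002906608.

0.904717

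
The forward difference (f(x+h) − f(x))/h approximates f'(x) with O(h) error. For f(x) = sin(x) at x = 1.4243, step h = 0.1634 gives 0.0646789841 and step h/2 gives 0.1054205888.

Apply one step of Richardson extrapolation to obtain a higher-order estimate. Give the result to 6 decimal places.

r = 1: numerator weight 2, denominator 1.
2 × 0.1054205888 = 0.2108411776; 0.2108411776 − 0.0646789841 = 0.1461621935
(2 × 0.1054205888 − 0.0646789841)/(2 − 1) = 0.1461621935

0.146162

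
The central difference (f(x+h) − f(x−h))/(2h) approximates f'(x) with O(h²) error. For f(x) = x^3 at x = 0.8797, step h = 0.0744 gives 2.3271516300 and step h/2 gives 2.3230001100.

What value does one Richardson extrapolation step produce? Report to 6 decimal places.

2.321616

Order 2 gives 2^r = 4 and 2^r − 1 = 3.
Top: 4(2.3230001100) − (2.3271516300) = 6.9648488100
Divide by 2^2 − 1 = 3.
6.9648488100 ÷ 3 = 2.3216162700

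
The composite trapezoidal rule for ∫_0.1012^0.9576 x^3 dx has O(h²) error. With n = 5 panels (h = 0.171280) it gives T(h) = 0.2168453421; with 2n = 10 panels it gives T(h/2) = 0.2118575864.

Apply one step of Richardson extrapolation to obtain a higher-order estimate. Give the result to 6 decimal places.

0.210195

Method order is 2; weight 2^2 = 4.
Top: 4(0.2118575864) − (0.2168453421) = 0.6305850035
Divide by 2^2 − 1 = 3.
Extrapolated: 0.6305850035 / 3 = 0.2101950012
Shift from A(h/2): −0.0016625852.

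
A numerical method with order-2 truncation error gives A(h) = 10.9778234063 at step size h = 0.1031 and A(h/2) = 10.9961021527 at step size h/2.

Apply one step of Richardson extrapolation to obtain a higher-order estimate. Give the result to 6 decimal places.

r = 2, so 2^r = 4.
2^2·A(h/2) = 43.9844086108; minus A(h) gives 33.0065852045.
33.0065852045 ÷ 3 = 11.0021950682
Gap between inputs: 1.828e-02; correction applied: +0.0060929155.

11.002195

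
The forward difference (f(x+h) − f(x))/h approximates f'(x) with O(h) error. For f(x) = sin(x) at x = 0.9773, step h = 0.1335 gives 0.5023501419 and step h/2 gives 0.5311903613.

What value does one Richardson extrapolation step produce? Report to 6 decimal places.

r = 1: numerator weight 2, denominator 1.
2 × 0.5311903613 = 1.0623807226; subtract 0.5023501419 → 0.5600305807
Divide by 2^1 − 1 = 1.
(2 × 0.5311903613 − 0.5023501419)/(2 − 1) = 0.5600305807
Correction |R − A(h/2)| = 2.884e-02; gap |A(h/2) − A(h)| = 2.884e-02.

0.560031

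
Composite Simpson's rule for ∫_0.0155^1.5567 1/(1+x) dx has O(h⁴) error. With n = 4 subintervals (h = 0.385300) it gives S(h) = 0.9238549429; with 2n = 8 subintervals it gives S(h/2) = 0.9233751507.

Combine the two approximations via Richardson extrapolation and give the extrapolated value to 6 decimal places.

0.923343

Method order is 4; weight 2^4 = 16.
16×0.9233751507 = 14.7740024112; subtract 0.9238549429 → 13.8501474683
Divide by 2^4 − 1 = 15.
Extrapolated: 13.8501474683 / 15 = 0.9233431646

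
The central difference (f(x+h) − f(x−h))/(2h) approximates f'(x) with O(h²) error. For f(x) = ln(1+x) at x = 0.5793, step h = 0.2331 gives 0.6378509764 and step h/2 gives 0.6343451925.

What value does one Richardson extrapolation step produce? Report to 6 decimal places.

Leading term ∝ h^2; use weight 4 = 2^2.
Numerator 4 × A(h/2) − A(h) = 4 × 0.6343451925 − 0.6378509764 = 1.8995297936
Denominator 4 − 1 = 3.
Extrapolated: 1.8995297936 / 3 = 0.6331765979

0.633177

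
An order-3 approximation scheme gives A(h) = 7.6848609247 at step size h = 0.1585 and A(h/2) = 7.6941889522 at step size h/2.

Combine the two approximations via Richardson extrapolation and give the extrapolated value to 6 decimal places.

7.695522

Method order is 3; weight 2^3 = 8.
8·7.6941889522 − 7.6848609247 = 53.8686506929
(8·7.6941889522 − 7.6848609247)/(8 − 1) = 7.6955215276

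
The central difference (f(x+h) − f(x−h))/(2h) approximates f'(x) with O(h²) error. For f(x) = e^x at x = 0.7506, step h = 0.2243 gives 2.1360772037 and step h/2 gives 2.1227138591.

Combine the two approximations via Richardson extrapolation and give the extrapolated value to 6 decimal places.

2.118259

r = 2: numerator weight 4, denominator 3.
Numerator 4 × A(h/2) − A(h) = 4 × 2.1227138591 − 2.1360772037 = 6.3547782327
Divide by 2^2 − 1 = 3.
So the Richardson estimate is 2.1182594109.
Gap between inputs: 1.336e-02; correction applied: −0.0044544482.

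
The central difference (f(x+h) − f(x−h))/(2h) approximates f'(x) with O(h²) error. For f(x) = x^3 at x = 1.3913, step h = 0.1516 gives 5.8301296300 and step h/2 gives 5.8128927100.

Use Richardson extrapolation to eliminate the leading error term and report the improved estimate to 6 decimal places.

With r = 2 the leading error scales as h^2, so the weight is 2^2 = 4.
Numerator 4·A(h/2) − A(h) = 4·5.8128927100 − 5.8301296300 = 17.4214412100
R = 17.4214412100/3 = 5.8071470700

5.807147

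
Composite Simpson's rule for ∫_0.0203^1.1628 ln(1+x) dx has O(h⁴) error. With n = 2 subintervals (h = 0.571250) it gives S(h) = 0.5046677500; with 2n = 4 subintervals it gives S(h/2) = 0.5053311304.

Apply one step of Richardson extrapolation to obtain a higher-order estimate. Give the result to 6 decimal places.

0.505375

r = 4: numerator weight 16, denominator 15.
Weighted: 8.0852980864 − 0.5046677500 = 7.5806303364
(16·0.5053311304 − 0.5046677500)/(16 − 1) = 0.5053753558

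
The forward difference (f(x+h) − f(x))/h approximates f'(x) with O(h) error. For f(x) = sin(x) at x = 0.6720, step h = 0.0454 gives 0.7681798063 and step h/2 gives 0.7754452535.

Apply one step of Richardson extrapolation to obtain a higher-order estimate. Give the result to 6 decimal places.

0.782711

The method has order 1: 2^1 = 2.
Weighted: 1.5508905070 − 0.7681798063 = 0.7827107007
Denominator 2 − 1 = 1.
0.7827107007 ÷ 1 = 0.7827107007
Gap between inputs: 7.265e-03; correction applied: +0.0072654472.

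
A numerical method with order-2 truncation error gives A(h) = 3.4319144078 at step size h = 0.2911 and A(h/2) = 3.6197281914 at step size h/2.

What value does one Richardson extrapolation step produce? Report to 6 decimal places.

With r = 2 the leading error scales as h^2, so the weight is 2^2 = 4.
2^2·A(h/2) = 14.4789127656; minus A(h) gives 11.0469983578.
Divide by 2^2 − 1 = 3.
(4·3.6197281914 − 3.4319144078)/(4 − 1) = 3.6823327859
Correction |R − A(h/2)| = 6.260e-02; gap |A(h/2) − A(h)| = 1.878e-01.

3.682333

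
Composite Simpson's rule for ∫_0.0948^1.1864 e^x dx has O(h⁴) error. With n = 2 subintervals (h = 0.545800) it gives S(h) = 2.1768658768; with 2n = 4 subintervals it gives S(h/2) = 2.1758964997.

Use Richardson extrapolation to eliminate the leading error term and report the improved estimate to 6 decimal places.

The method has order 4: 2^4 = 16.
Top: 16(2.1758964997) − (2.1768658768) = 32.6374781184
R = 32.6374781184/15 = 2.1758318746
Shift from A(h/2): −0.0000646251.

2.175832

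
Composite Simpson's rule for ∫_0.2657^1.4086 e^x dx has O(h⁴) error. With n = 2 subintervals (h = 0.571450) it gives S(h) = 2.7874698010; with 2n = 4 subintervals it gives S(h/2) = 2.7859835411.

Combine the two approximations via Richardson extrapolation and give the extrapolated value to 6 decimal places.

2.785884

With r = 4 the leading error scales as h^4, so the weight is 2^4 = 16.
16×2.7859835411 = 44.5757366576; 44.5757366576 − 2.7874698010 = 41.7882668566
R = 41.7882668566/15 = 2.7858844571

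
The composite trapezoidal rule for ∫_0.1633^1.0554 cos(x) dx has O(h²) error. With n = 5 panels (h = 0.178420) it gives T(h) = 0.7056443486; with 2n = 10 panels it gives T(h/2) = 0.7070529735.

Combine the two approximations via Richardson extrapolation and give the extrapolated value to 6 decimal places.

Error is O(h^2); halving h shrinks it by 2^2 = 4.
Weighted: 2.8282118940 − 0.7056443486 = 2.1225675454
(4×0.7070529735 − 0.7056443486)/(4 − 1) = 0.7075225151

0.707523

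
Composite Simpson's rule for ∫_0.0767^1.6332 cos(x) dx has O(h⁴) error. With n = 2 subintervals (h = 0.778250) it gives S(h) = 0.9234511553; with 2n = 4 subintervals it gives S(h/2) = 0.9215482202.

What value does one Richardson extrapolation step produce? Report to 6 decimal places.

0.921421

Order 4 gives 2^r = 16 and 2^r − 1 = 15.
Numerator 16*A(h/2) − A(h) = 16*0.9215482202 − 0.9234511553 = 13.8213203679
13.8213203679 ÷ 15 = 0.9214213579
Gap between inputs: 1.903e-03; correction applied: −0.0001268623.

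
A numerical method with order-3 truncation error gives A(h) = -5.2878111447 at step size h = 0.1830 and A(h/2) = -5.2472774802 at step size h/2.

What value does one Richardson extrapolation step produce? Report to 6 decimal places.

Order 3 gives 2^r = 8 and 2^r − 1 = 7.
8×(-5.2472774802) = -41.9782198416; (-41.9782198416) − (-5.2878111447) = -36.6904086969
Extrapolated: (-36.6904086969) / 7 = -5.2414869567
Correction |R − A(h/2)| = 5.791e-03; gap |A(h/2) − A(h)| = 4.053e-02.

-5.241487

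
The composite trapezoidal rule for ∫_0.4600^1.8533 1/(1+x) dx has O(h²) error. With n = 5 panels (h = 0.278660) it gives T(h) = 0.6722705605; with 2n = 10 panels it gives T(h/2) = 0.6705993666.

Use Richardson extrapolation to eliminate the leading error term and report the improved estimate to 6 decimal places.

Order 2 gives 2^r = 4 and 2^r − 1 = 3.
4*0.6705993666 = 2.6823974664; 2.6823974664 − 0.6722705605 = 2.0101269059
2.0101269059 ÷ 3 = 0.6700423020
Correction |R − A(h/2)| = 5.571e-04; gap |A(h/2) − A(h)| = 1.671e-03.

0.670042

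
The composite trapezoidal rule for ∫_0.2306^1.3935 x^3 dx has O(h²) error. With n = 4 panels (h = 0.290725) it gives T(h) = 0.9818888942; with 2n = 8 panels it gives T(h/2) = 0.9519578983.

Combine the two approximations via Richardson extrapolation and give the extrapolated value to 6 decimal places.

0.941981

Order 2 gives 2^r = 4 and 2^r − 1 = 3.
2^2×A(h/2) = 3.8078315932; minus A(h) gives 2.8259426990.
(4×0.9519578983 − 0.9818888942)/(4 − 1) = 0.9419808997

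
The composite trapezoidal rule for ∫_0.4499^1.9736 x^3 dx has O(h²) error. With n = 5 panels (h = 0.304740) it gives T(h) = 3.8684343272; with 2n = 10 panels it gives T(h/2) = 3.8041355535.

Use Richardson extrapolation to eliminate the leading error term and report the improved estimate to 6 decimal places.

Order 2 gives 2^r = 4 and 2^r − 1 = 3.
Weighted: 15.2165422140 − 3.8684343272 = 11.3481078868
Denominator 4 − 1 = 3.
R = 11.3481078868/3 = 3.7827026289
Shift from A(h/2): −0.0214329246.

3.782703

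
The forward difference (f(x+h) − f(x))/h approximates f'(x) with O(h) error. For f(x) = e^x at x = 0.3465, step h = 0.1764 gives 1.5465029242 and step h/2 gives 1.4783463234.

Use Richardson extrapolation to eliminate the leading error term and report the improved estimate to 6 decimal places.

1.410190

With r = 1 the leading error scales as h^1, so the weight is 2^1 = 2.
2^1*A(h/2) = 2.9566926468; minus A(h) gives 1.4101897226.
Denominator 2 − 1 = 1.
1.4101897226 ÷ 1 = 1.4101897226
Gap between inputs: 6.816e-02; correction applied: −0.0681566008.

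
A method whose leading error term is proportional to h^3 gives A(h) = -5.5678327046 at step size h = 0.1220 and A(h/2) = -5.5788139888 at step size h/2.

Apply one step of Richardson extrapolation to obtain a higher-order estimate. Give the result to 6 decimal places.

With r = 3 the leading error scales as h^3, so the weight is 2^3 = 8.
Numerator 8 × A(h/2) − A(h) = 8 × (-5.5788139888) − (-5.5678327046) = -39.0626792058
Denominator 8 − 1 = 7.
R = (-39.0626792058)/7 = -5.5803827437

-5.580383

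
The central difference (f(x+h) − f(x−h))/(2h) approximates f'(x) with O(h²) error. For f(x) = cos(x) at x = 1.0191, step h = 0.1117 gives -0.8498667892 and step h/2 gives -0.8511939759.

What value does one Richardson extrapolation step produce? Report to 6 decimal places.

r = 2, so 2^r = 4.
2^2*A(h/2) = -3.4047759036; minus A(h) gives -2.5549091144.
R = (-2.5549091144)/3 = -0.8516363715

-0.851636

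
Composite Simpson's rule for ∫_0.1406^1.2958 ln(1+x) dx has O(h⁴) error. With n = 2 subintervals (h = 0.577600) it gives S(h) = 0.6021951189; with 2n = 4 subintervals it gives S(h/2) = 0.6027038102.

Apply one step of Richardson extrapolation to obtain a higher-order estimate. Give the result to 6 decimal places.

Method order is 4; weight 2^4 = 16.
A(h/2) − A(h) = 0.6027038102 − 0.6021951189 = 0.0005086913
Divide by 2^4 − 1 = 15: 0.0005086913/15 = 0.0000339128
R = A(h/2) + (A(h/2) − A(h))/15 = 0.6027038102 + 0.0000339128 = 0.6027377230
Gap between inputs: 5.087e-04; correction applied: +0.0000339128.

0.602738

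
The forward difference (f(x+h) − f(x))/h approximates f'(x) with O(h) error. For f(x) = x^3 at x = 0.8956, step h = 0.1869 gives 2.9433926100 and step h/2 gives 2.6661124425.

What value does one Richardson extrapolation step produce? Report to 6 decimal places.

2.388832

r = 1, so 2^r = 2.
Difference of the inputs: 2.6661124425 − 2.9433926100 = -0.2772801675
Correction (A(h/2) − A(h))/(2 − 1) = (-0.2772801675)/1 = -0.2772801675
R = A(h/2) + (A(h/2) − A(h))/1 = 2.6661124425 − 0.2772801675 = 2.3888322750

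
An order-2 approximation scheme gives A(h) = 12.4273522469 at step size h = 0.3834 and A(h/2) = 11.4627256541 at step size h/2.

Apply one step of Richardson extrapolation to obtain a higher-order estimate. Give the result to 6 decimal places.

r = 2: numerator weight 4, denominator 3.
4×11.4627256541 = 45.8509026164; 45.8509026164 − 12.4273522469 = 33.4235503695
Denominator 4 − 1 = 3.
Result: 11.1411834565

11.141183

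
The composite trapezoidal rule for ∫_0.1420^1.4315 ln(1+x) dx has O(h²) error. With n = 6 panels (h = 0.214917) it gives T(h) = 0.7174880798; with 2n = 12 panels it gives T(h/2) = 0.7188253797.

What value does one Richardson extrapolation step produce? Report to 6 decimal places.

0.719271

The method has order 2: 2^2 = 4.
Top: 4(0.7188253797) − (0.7174880798) = 2.1578134390
2.1578134390 ÷ 3 = 0.7192711463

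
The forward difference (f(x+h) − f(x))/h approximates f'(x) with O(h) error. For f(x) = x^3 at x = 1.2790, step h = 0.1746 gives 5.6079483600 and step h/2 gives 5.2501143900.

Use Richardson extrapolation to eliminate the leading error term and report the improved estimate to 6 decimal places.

4.892280

Error is O(h^1); halving h shrinks it by 2^1 = 2.
Weighted: 10.5002287800 − 5.6079483600 = 4.8922804200
Extrapolated: 4.8922804200 / 1 = 4.8922804200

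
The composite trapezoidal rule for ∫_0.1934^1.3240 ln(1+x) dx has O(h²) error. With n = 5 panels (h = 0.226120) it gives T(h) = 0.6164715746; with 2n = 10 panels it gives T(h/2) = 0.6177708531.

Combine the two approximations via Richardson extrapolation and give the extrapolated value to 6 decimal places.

Leading term ∝ h^2; use weight 4 = 2^2.
Numerator 4×A(h/2) − A(h) = 4×0.6177708531 − 0.6164715746 = 1.8546118378
R = 1.8546118378/3 = 0.6182039459
Shift from A(h/2): +0.0004330928.

0.618204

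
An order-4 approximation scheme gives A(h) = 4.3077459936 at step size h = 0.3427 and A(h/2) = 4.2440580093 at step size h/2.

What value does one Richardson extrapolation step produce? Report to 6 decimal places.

The method has order 4: 2^4 = 16.
16·4.2440580093 − 4.3077459936 = 63.5971821552
Divide by 2^4 − 1 = 15.
63.5971821552 ÷ 15 = 4.2398121437

4.239812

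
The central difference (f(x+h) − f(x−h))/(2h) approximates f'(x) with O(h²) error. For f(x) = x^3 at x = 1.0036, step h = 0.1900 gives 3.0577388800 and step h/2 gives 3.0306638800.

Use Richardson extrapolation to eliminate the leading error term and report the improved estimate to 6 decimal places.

r = 2: numerator weight 4, denominator 3.
4·3.0306638800 = 12.1226555200; subtract 3.0577388800 → 9.0649166400
Denominator 4 − 1 = 3.
(4·3.0306638800 − 3.0577388800)/(4 − 1) = 3.0216388800

3.021639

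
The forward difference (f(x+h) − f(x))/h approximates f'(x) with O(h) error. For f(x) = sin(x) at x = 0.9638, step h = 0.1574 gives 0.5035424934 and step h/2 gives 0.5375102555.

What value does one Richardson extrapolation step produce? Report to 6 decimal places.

0.571478

The method has order 1: 2^1 = 2.
2·0.5375102555 = 1.0750205110; 1.0750205110 − 0.5035424934 = 0.5714780176
Denominator 2 − 1 = 1.
0.5714780176 ÷ 1 = 0.5714780176
Correction |R − A(h/2)| = 3.397e-02; gap |A(h/2) − A(h)| = 3.397e-02.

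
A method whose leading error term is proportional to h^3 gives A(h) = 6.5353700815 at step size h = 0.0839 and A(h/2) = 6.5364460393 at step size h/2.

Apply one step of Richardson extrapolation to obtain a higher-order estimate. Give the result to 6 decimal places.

6.536600

Leading term ∝ h^3; use weight 8 = 2^3.
8×6.5364460393 − 6.5353700815 = 45.7561982329
45.7561982329 ÷ 7 = 6.5365997476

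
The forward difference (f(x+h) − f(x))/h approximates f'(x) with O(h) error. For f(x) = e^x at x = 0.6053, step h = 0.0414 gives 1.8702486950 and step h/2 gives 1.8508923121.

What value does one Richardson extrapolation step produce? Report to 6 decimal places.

1.831536

With r = 1 the leading error scales as h^1, so the weight is 2^1 = 2.
2·1.8508923121 = 3.7017846242; 3.7017846242 − 1.8702486950 = 1.8315359292
Denominator 2 − 1 = 1.
R = 1.8315359292/1 = 1.8315359292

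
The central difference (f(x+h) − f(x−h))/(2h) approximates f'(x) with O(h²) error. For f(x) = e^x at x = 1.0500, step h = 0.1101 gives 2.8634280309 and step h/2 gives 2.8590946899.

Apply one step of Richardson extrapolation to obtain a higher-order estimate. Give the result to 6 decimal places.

Leading term ∝ h^2; use weight 4 = 2^2.
Top: 4(2.8590946899) − (2.8634280309) = 8.5729507287
8.5729507287 ÷ 3 = 2.8576502429
Correction |R − A(h/2)| = 1.444e-03; gap |A(h/2) − A(h)| = 4.333e-03.

2.857650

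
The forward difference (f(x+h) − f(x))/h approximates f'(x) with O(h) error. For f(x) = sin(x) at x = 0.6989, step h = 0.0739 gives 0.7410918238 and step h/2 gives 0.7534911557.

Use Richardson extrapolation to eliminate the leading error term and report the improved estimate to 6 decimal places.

0.765890

r = 1, so 2^r = 2.
2^1 × A(h/2) = 1.5069823114; minus A(h) gives 0.7658904876.
Denominator 2 − 1 = 1.
Result: 0.7658904876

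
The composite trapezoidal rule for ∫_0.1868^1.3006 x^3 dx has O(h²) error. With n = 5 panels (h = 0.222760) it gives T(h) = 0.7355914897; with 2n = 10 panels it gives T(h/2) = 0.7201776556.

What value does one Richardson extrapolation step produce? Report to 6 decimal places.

0.715040

r = 2: numerator weight 4, denominator 3.
A(h/2) − A(h) = 0.7201776556 − 0.7355914897 = -0.0154138341
Correction (A(h/2) − A(h))/(4 − 1) = (-0.0154138341)/3 = -0.0051379447
R = A(h/2) + (A(h/2) − A(h))/3 = 0.7201776556 − 0.0051379447 = 0.7150397109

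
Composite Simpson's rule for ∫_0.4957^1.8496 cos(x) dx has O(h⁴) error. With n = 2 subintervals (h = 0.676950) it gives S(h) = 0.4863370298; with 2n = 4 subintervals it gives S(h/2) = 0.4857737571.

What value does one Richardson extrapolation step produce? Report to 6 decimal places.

r = 4: numerator weight 16, denominator 15.
16×0.4857737571 − 0.4863370298 = 7.2860430838
Denominator 16 − 1 = 15.
7.2860430838 ÷ 15 = 0.4857362056
Shift from A(h/2): −0.0000375515.

0.485736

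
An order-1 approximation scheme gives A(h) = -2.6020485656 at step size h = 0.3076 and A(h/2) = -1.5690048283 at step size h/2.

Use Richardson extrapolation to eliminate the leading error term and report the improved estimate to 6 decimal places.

-0.535961

Method order is 1; weight 2^1 = 2.
Weighted: (-3.1380096566) − (-2.6020485656) = -0.5359610910
R = (-0.5359610910)/1 = -0.5359610910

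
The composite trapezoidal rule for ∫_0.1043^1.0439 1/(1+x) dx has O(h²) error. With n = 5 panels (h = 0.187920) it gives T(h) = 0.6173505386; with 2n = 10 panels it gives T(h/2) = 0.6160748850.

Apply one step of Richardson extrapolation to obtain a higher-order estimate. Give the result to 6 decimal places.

r = 2: numerator weight 4, denominator 3.
4 × 0.6160748850 = 2.4642995400; 2.4642995400 − 0.6173505386 = 1.8469490014
1.8469490014 ÷ 3 = 0.6156496671
Shift from A(h/2): −0.0004252179.

0.615650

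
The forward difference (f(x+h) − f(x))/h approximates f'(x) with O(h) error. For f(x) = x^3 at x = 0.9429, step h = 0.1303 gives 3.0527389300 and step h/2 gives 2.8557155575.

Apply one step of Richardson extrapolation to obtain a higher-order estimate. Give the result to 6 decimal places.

2.658692

r = 1: numerator weight 2, denominator 1.
2*2.8557155575 = 5.7114311150; 5.7114311150 − 3.0527389300 = 2.6586921850
Divide by 2^1 − 1 = 1.
2.6586921850 ÷ 1 = 2.6586921850
Gap between inputs: 1.970e-01; correction applied: −0.1970233725.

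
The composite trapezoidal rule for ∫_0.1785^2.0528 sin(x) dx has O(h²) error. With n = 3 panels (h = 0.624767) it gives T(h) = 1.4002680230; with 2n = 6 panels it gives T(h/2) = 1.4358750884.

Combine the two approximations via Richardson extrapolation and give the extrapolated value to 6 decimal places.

Method order is 2; weight 2^2 = 4.
2^2×A(h/2) = 5.7435003536; minus A(h) gives 4.3432323306.
R = 4.3432323306/3 = 1.4477441102
Gap between inputs: 3.561e-02; correction applied: +0.0118690218.

1.447744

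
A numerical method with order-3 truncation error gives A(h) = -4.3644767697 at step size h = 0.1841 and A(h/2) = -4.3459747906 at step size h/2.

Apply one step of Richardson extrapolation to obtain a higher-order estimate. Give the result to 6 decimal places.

Order 3 gives 2^r = 8 and 2^r − 1 = 7.
2^3 × A(h/2) = -34.7677983248; minus A(h) gives -30.4033215551.
Denominator 8 − 1 = 7.
Result: -4.3433316507

-4.343332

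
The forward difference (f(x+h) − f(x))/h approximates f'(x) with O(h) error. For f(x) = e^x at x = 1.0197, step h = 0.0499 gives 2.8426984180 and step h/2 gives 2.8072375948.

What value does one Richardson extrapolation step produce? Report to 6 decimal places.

2.771777

The method has order 1: 2^1 = 2.
2 × 2.8072375948 = 5.6144751896; 5.6144751896 − 2.8426984180 = 2.7717767716
Divide by 2^1 − 1 = 1.
Result: 2.7717767716
Correction |R − A(h/2)| = 3.546e-02; gap |A(h/2) − A(h)| = 3.546e-02.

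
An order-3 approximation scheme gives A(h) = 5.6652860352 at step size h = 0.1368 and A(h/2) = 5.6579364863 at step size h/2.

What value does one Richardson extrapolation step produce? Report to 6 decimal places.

With r = 3 the leading error scales as h^3, so the weight is 2^3 = 8.
Top: 8(5.6579364863) − (5.6652860352) = 39.5982058552
Extrapolated: 39.5982058552 / 7 = 5.6568865507

5.656887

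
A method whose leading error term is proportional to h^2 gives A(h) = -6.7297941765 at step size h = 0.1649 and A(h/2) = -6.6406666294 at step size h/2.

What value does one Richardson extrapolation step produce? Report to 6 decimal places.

The method has order 2: 2^2 = 4.
4·(-6.6406666294) − (-6.7297941765) = -19.8328723411
Denominator 4 − 1 = 3.
(4·(-6.6406666294) − (-6.7297941765))/(4 − 1) = -6.6109574470
Correction |R − A(h/2)| = 2.971e-02; gap |A(h/2) − A(h)| = 8.913e-02.

-6.610957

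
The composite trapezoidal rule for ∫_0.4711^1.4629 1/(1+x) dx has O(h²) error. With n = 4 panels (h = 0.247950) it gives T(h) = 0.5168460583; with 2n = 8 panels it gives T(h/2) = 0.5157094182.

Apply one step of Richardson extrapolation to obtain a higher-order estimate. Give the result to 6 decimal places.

0.515331

Leading term ∝ h^2; use weight 4 = 2^2.
Weighted: 2.0628376728 − 0.5168460583 = 1.5459916145
Denominator 4 − 1 = 3.
(4·0.5157094182 − 0.5168460583)/(4 − 1) = 0.5153305382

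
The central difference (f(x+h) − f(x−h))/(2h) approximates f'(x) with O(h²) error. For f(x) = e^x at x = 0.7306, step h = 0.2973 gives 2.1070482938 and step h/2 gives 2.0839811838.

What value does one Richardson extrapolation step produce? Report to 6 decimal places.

2.076292

With r = 2 the leading error scales as h^2, so the weight is 2^2 = 4.
4×2.0839811838 = 8.3359247352; subtract 2.1070482938 → 6.2288764414
Denominator 4 − 1 = 3.
So the Richardson estimate is 2.0762921471.
Gap between inputs: 2.307e-02; correction applied: −0.0076890367.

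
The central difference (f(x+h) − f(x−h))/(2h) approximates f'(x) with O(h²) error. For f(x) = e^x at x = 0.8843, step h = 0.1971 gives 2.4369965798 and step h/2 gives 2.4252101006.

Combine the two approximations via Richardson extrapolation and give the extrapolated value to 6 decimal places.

2.421281

Error is O(h^2); halving h shrinks it by 2^2 = 4.
Top: 4(2.4252101006) − (2.4369965798) = 7.2638438226
Denominator 4 − 1 = 3.
R = 7.2638438226/3 = 2.4212812742
Shift from A(h/2): −0.0039288264.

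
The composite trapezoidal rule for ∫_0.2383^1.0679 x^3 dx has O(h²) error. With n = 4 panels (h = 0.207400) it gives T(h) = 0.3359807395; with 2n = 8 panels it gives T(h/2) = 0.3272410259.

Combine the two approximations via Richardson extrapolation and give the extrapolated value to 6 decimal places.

0.324328

r = 2: numerator weight 4, denominator 3.
4 × 0.3272410259 = 1.3089641036; subtract 0.3359807395 → 0.9729833641
(4 × 0.3272410259 − 0.3359807395)/(4 − 1) = 0.3243277880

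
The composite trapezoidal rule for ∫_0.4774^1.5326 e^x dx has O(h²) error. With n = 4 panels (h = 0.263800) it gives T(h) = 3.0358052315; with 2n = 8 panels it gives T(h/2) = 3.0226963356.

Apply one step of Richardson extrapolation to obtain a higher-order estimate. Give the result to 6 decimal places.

Method order is 2; weight 2^2 = 4.
4×3.0226963356 − 3.0358052315 = 9.0549801109
Extrapolated: 9.0549801109 / 3 = 3.0183267036

3.018327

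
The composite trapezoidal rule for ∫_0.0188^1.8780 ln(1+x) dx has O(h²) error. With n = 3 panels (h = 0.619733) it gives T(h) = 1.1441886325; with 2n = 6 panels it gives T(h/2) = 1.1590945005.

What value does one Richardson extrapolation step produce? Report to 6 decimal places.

Leading term ∝ h^2; use weight 4 = 2^2.
4·1.1590945005 = 4.6363780020; subtract 1.1441886325 → 3.4921893695
Divide by 2^2 − 1 = 3.
3.4921893695 ÷ 3 = 1.1640631232
Gap between inputs: 1.491e-02; correction applied: +0.0049686227.

1.164063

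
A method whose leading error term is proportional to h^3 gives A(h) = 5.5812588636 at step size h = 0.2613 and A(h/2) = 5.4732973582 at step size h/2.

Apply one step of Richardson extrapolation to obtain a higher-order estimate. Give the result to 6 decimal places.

5.457874

Error is O(h^3); halving h shrinks it by 2^3 = 8.
Weighted: 43.7863788656 − 5.5812588636 = 38.2051200020
Denominator 8 − 1 = 7.
R = 38.2051200020/7 = 5.4578742860
Shift from A(h/2): −0.0154230722.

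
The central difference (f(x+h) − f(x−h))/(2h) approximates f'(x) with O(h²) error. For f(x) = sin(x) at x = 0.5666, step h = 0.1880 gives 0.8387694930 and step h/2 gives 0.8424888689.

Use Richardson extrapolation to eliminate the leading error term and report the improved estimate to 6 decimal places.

0.843729

Method order is 2; weight 2^2 = 4.
4×0.8424888689 = 3.3699554756; 3.3699554756 − 0.8387694930 = 2.5311859826
2.5311859826 ÷ 3 = 0.8437286609
Shift from A(h/2): +0.0012397920.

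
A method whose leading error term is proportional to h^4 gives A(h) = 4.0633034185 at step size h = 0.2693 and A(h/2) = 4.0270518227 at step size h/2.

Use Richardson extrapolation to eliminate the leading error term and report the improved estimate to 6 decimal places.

4.024635

r = 4, so 2^r = 16.
2^4 × A(h/2) = 64.4328291632; minus A(h) gives 60.3695257447.
60.3695257447 ÷ 15 = 4.0246350496
Shift from A(h/2): −0.0024167731.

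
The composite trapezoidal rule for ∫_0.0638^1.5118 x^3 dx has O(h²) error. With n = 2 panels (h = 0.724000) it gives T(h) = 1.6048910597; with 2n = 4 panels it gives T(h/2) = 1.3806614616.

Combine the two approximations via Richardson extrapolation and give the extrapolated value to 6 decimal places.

1.305918

Error is O(h^2); halving h shrinks it by 2^2 = 4.
4 × 1.3806614616 − 1.6048910597 = 3.9177547867
Divide by 2^2 − 1 = 3.
R = 3.9177547867/3 = 1.3059182622
Gap between inputs: 2.242e-01; correction applied: −0.0747431994.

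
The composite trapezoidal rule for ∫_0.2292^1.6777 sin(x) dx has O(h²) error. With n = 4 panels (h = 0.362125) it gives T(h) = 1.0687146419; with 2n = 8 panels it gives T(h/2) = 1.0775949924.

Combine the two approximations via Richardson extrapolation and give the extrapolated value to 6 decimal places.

With r = 2 the leading error scales as h^2, so the weight is 2^2 = 4.
2^2·A(h/2) = 4.3103799696; minus A(h) gives 3.2416653277.
3.2416653277 ÷ 3 = 1.0805551092
Correction |R − A(h/2)| = 2.960e-03; gap |A(h/2) − A(h)| = 8.880e-03.

1.080555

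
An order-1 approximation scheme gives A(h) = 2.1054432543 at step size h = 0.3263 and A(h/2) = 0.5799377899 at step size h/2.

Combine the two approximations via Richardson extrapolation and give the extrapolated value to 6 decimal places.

-0.945568

r = 1: numerator weight 2, denominator 1.
2^1*A(h/2) = 1.1598755798; minus A(h) gives -0.9455676745.
Extrapolated: (-0.9455676745) / 1 = -0.9455676745
Gap between inputs: 1.526e+00; correction applied: −1.5255054644.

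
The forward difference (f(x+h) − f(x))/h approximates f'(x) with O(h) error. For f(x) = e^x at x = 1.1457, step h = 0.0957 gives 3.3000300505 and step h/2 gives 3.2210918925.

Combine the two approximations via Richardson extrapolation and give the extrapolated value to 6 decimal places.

3.142154

Order 1 gives 2^r = 2 and 2^r − 1 = 1.
2 × 3.2210918925 − 3.3000300505 = 3.1421537345
Denominator 2 − 1 = 1.
3.1421537345 ÷ 1 = 3.1421537345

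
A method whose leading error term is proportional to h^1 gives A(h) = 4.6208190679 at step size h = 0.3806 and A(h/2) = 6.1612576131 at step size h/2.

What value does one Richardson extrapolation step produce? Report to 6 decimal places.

Order 1 gives 2^r = 2 and 2^r − 1 = 1.
2 × 6.1612576131 = 12.3225152262; 12.3225152262 − 4.6208190679 = 7.7016961583
Divide by 2^1 − 1 = 1.
So the Richardson estimate is 7.7016961583.

7.701696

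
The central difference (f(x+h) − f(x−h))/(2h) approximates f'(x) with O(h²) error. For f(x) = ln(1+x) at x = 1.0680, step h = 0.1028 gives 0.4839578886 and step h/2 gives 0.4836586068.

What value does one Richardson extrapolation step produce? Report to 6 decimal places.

With r = 2 the leading error scales as h^2, so the weight is 2^2 = 4.
Numerator 4·A(h/2) − A(h) = 4·0.4836586068 − 0.4839578886 = 1.4506765386
Denominator 4 − 1 = 3.
1.4506765386 ÷ 3 = 0.4835588462

0.483559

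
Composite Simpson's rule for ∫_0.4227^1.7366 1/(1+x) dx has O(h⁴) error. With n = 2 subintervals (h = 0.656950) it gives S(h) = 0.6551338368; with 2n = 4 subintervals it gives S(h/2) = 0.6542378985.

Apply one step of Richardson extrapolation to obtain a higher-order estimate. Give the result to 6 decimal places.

Error is O(h^4); halving h shrinks it by 2^4 = 16.
16 × 0.6542378985 − 0.6551338368 = 9.8126725392
Extrapolated: 9.8126725392 / 15 = 0.6541781693

0.654178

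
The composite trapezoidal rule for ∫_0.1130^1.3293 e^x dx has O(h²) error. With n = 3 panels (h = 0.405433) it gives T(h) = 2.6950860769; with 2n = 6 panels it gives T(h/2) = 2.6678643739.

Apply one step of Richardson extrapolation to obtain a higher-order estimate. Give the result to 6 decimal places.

The method has order 2: 2^2 = 4.
Weighted: 10.6714574956 − 2.6950860769 = 7.9763714187
Denominator 4 − 1 = 3.
So the Richardson estimate is 2.6587904729.

2.658790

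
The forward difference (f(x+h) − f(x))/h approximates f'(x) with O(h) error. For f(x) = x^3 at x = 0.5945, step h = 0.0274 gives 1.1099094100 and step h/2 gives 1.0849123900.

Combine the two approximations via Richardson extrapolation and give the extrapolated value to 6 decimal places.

1.059915

Leading term ∝ h^1; use weight 2 = 2^1.
2^1×A(h/2) = 2.1698247800; minus A(h) gives 1.0599153700.
R = 1.0599153700/1 = 1.0599153700
Gap between inputs: 2.500e-02; correction applied: −0.0249970200.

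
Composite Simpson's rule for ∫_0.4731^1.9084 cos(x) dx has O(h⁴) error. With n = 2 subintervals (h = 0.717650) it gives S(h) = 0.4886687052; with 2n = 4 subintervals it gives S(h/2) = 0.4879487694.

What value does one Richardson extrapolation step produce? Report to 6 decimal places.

r = 4, so 2^r = 16.
2^4*A(h/2) = 7.8071803104; minus A(h) gives 7.3185116052.
Divide by 2^4 − 1 = 15.
R = 7.3185116052/15 = 0.4879007737
Shift from A(h/2): −0.0000479957.

0.487901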